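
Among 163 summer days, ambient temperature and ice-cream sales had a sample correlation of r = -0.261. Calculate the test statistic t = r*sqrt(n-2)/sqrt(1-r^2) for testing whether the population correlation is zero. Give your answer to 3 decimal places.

1 − r² = 1 − 0.068121 = 0.931879;  √(1−r²) = 0.965339
√(n−2) = √161 = 12.688578
t = r·√(n−2)/√(1−r²) = -0.261 · 12.688578 / 0.965339 = -3.431

-3.431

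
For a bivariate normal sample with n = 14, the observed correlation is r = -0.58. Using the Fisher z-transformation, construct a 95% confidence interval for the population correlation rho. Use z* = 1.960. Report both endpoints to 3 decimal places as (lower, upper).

(-0.849, -0.071)

z_r = atanh(-0.58) = -0.662463;  SE = 1/√(n−3) = 1/√11 = 0.301511
z-limits: -0.662463 ± 1.960·0.301511 = -0.662463 ± 0.590962 = [-1.253425, -0.071501]
ρ-limits: (tanh -1.253425, tanh -0.071501) = (-0.849, -0.071)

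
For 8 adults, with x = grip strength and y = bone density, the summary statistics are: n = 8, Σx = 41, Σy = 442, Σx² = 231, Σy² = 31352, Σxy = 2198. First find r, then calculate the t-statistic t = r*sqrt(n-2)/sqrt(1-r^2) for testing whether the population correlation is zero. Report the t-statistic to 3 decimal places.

Numerator: nΣxy − (Σx)(Σy) = 8·2198 − (41)(442) = -538
Denominator: √[(nΣx²−(Σx)²)(nΣy²−(Σy)²)]
  nΣx²−(Σx)² = 8·231 − 1681 = 167;  nΣy²−(Σy)² = 8·31352 − 195364 = 55452
  √(167·55452) = √9260484 = 3043.1043
r = -538 / 3043.1043 = -0.1768
t = r·√(n−2)/√(1−r²) = -0.1768·√6 / √(1−0.031258) = -0.433070 / 0.984247 = -0.440

-0.440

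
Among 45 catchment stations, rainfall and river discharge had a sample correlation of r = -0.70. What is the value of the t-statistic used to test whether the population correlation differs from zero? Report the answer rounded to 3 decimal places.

1 − r² = 1 − 0.4900 = 0.5100;  √(1−r²) = 0.714143
√(n−2) = √43 = 6.557439
t = r·√(n−2)/√(1−r²) = -0.70 · 6.557439 / 0.714143 = -6.428

-6.428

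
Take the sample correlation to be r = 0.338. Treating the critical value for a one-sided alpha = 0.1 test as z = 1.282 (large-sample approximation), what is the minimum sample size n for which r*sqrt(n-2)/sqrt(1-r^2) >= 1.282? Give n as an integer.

15

Need r·√(n−2)/√(1−r²) ≥ 1.282
√(n−2) ≥ 1.282·√(1−0.114244) / 0.338 = 1.282·0.941146 / 0.338 = 3.5697
n−2 ≥ 12.7428  ⇒  n ≥ 14.7428
Smallest integer n = 15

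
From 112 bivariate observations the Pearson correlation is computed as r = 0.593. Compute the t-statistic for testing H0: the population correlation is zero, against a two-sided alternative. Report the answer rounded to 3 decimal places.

7.724

1 − r² = 1 − 0.351649 = 0.648351;  √(1−r²) = 0.805202
√(n−2) = √110 = 10.488088
t = r·√(n−2)/√(1−r²) = 0.593 · 10.488088 / 0.805202 = 7.724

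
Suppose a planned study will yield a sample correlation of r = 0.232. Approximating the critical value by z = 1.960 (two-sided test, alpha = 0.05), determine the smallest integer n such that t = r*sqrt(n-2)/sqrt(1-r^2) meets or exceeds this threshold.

r√(n−2)/√(1−r²) ≥ 1.960  ⇔  n−2 ≥ (1.960)²·(1−r²)/r²
(1−r²)/r² = (1−0.053824)/0.053824 = 17.5791
n ≥ 2 + 3.8416·17.5791 = 2 + 67.5319 = 69.5319
⌈69.5319⌉ = 70

70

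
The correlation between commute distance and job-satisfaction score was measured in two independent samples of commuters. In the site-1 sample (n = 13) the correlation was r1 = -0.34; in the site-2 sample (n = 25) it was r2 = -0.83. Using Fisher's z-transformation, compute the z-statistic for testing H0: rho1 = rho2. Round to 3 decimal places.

2.187

z1 = atanh(-0.34) = -0.354093,  z2 = atanh(-0.83) = -1.188136
SE = √(1/(n1−3) + 1/(n2−3)) = √(1/10 + 1/22) = √(0.1000000 + 0.0454545) = √0.1454545 = 0.381385
z = (z1 − z2)/SE = (-0.354093 − (-1.188136)) / 0.381385 = 0.834043 / 0.381385 = 2.187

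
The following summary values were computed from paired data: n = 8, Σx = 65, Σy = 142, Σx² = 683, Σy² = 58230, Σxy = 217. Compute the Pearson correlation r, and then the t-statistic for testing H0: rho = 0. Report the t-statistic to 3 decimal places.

S_xy = nΣxy − ΣxΣy = 8·217 − 65·142 = 1736 − 9230 = -7494
S_xx = nΣx² − (Σx)² = 8·683 − 65² = 5464 − 4225 = 1239
S_yy = nΣy² − (Σy)² = 8·58230 − 142² = 465840 − 20164 = 445676
r = S_xy / √(S_xx·S_yy) = -7494 / √(1239·445676) = -7494 / √552192564 = -7494 / 23498.7779 = -0.3189
t = r·√(n−2)/√(1−r²) = -0.3189·√6 / √(1−0.101697) = -0.781142 / 0.947788 = -0.824

-0.824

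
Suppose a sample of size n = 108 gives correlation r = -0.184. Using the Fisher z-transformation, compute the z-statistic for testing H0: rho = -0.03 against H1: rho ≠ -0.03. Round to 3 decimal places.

-1.600

z_r = atanh(-0.184) = -0.186120,  z_0 = atanh(-0.03) = -0.030009
SE = 1/√(n−3) = 1/√105 = 0.097590
z = (z_r − z_0)/SE = (-0.186120 − (-0.030009)) / 0.097590 = -0.156111 / 0.097590 = -1.600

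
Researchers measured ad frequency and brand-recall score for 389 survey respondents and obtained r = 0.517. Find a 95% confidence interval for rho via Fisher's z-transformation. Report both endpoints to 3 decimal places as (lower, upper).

(0.440, 0.586)

z_r = atanh(0.517) = 0.572237;  SE = 1/√(n−3) = 1/√386 = 0.050899
z-limits: 0.572237 ± 1.960·0.050899 = 0.572237 ± 0.099762 = [0.472475, 0.671999]
ρ-limits: (tanh 0.472475, tanh 0.671999) = (0.440, 0.586)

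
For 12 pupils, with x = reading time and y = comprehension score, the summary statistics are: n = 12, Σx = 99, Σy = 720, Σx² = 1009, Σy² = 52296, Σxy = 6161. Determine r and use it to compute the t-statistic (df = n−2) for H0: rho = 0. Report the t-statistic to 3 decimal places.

0.536

S_xy = nΣxy − ΣxΣy = 12·6161 − 99·720 = 73932 − 71280 = 2652
S_xx = nΣx² − (Σx)² = 12·1009 − 99² = 12108 − 9801 = 2307
S_yy = nΣy² − (Σy)² = 12·52296 − 720² = 627552 − 518400 = 109152
r = S_xy / √(S_xx·S_yy) = 2652 / √(2307·109152) = 2652 / √251813664 = 2652 / 15868.6377 = 0.1671
t = r·√(n−2)/√(1−r²) = 0.1671·√10 / √(1−0.027922) = 0.528417 / 0.985940 = 0.536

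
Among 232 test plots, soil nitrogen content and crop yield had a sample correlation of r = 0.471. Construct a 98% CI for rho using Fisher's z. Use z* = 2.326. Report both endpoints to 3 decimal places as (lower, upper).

Fisher z: z_r = atanh(r) = ½·ln((1+0.471)/(1−0.471)) = 0.511355
SE(z) = 1/√(n−3) = 1/√229 = 0.066082
98% ⇒ z* = 2.326; margin = 2.326·0.066082 = 0.153707
CI on z-scale: (0.357648, 0.665062)
Back-transform: tanh(0.357648) = 0.343141, tanh(0.665062) = 0.581722

(0.343, 0.582)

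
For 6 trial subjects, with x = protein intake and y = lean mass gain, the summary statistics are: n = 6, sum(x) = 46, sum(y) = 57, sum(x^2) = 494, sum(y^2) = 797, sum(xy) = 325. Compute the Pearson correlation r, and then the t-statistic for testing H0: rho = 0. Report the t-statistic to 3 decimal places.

-1.459

Numerator: nΣxy − (Σx)(Σy) = 6·325 − (46)(57) = -672
Denominator: √[(nΣx²−(Σx)²)(nΣy²−(Σy)²)]
  nΣx²−(Σx)² = 6·494 − 2116 = 848;  nΣy²−(Σy)² = 6·797 − 3249 = 1533
  √(848·1533) = √1299984 = 1140.1684
r = -672 / 1140.1684 = -0.5894
t = r·√(n−2)/√(1−r²) = -0.5894·√4 / √(1−0.347392) = -1.178800 / 0.807842 = -1.459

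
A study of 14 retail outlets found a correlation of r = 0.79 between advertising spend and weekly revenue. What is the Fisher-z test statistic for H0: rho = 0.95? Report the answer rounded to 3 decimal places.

-2.522

z_r = atanh(0.79) = 1.071432,  z_0 = atanh(0.95) = 1.831781
SE = 1/√(n−3) = 1/√11 = 0.301511
z = (z_r − z_0)/SE = (1.071432 − 1.831781) / 0.301511 = -0.760349 / 0.301511 = -2.522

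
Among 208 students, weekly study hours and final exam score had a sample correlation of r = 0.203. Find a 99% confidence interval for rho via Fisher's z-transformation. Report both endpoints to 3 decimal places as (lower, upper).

Fisher z: z_r = atanh(r) = ½·ln((1+0.203)/(1−0.203)) = 0.205860
SE(z) = 1/√(n−3) = 1/√205 = 0.069843
99% ⇒ z* = 2.576; margin = 2.576·0.069843 = 0.179916
CI on z-scale: (0.025944, 0.385776)
Back-transform: tanh(0.025944) = 0.025938, tanh(0.385776) = 0.367713

(0.026, 0.368)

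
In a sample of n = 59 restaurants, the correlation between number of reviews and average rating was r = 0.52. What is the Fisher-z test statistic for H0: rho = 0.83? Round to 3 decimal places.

-4.578

Fisher z: atanh(0.52) = 0.576340, atanh(0.83) = 1.188136
z = (z_r − z_0)·√(n−3) = (0.576340 − 1.188136)·√56 = -0.611796 · 7.483315 = -4.578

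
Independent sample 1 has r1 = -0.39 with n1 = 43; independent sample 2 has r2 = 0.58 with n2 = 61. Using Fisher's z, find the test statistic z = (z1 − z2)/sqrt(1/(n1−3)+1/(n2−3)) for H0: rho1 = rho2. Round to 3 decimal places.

-5.227

Fisher z-transforms: z1 = atanh(-0.39) = -0.411800, z2 = atanh(0.58) = 0.662463; difference d = -1.074263
Var(d) = 1/40 + 1/58 = 0.0250000 + 0.0172414 = 0.0422414
z = d/√Var(d) = -1.074263 / √0.0422414 = -1.074263 / 0.205527 = -5.227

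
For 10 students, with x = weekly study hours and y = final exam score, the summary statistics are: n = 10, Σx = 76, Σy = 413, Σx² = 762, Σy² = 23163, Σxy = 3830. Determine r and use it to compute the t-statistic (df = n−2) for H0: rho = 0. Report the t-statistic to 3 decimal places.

2.428

S_xy = nΣxy − ΣxΣy = 10·3830 − 76·413 = 38300 − 31388 = 6912
S_xx = nΣx² − (Σx)² = 10·762 − 76² = 7620 − 5776 = 1844
S_yy = nΣy² − (Σy)² = 10·23163 − 413² = 231630 − 170569 = 61061
r = S_xy / √(S_xx·S_yy) = 6912 / √(1844·61061) = 6912 / √112596484 = 6912 / 10611.1490 = 0.6514
t = r·√(n−2)/√(1−r²) = 0.6514·√8 / √(1−0.424322) = 1.842437 / 0.758734 = 2.428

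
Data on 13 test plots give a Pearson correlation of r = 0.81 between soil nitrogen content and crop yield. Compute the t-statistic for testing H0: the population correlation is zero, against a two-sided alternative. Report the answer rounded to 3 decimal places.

1 − r² = 1 − 0.6561 = 0.3439;  √(1−r²) = 0.586430
√(n−2) = √11 = 3.316625
t = r·√(n−2)/√(1−r²) = 0.81 · 3.316625 / 0.586430 = 4.581

4.581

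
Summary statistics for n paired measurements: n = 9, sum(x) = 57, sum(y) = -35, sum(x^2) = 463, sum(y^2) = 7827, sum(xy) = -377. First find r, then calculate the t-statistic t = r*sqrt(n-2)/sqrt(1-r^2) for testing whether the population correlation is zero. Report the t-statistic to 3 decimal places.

Numerator: nΣxy − (Σx)(Σy) = 9·(-377) − (57)(-35) = -1398
Denominator: √[(nΣx²−(Σx)²)(nΣy²−(Σy)²)]
  nΣx²−(Σx)² = 9·463 − 3249 = 918;  nΣy²−(Σy)² = 9·7827 − 1225 = 69218
  √(918·69218) = √63542124 = 7971.3314
r = -1398 / 7971.3314 = -0.1754
t = r·√(n−2)/√(1−r²) = -0.1754·√7 / √(1−0.030765) = -0.464065 / 0.984497 = -0.471

-0.471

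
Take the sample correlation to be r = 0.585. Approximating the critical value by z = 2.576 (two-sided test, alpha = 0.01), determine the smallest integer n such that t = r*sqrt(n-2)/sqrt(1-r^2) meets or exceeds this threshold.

Need r·√(n−2)/√(1−r²) ≥ 2.576
√(n−2) ≥ 2.576·√(1−0.342225) / 0.585 = 2.576·0.811033 / 0.585 = 3.5713
n−2 ≥ 12.7542  ⇒  n ≥ 14.7542
Smallest integer n = 15

15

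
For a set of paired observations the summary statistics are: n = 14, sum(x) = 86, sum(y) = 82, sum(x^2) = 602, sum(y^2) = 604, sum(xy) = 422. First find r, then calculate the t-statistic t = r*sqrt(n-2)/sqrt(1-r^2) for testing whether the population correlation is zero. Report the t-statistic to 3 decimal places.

Numerator: nΣxy − (Σx)(Σy) = 14·422 − (86)(82) = -1144
Denominator: √[(nΣx²−(Σx)²)(nΣy²−(Σy)²)]
  nΣx²−(Σx)² = 14·602 − 7396 = 1032;  nΣy²−(Σy)² = 14·604 − 6724 = 1732
  √(1032·1732) = √1787424 = 1336.9458
r = -1144 / 1336.9458 = -0.8557
t = r·√(n−2)/√(1−r²) = -0.8557·√12 / √(1−0.732222) = -2.964232 / 0.517473 = -5.728

-5.728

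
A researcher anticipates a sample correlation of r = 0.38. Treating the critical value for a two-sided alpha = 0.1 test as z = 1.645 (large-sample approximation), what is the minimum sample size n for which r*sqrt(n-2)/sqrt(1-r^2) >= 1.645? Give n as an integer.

19

Need r·√(n−2)/√(1−r²) ≥ 1.645
√(n−2) ≥ 1.645·√(1−0.1444) / 0.38 = 1.645·0.924986 / 0.38 = 4.0042
n−2 ≥ 16.0336  ⇒  n ≥ 18.0336
Smallest integer n = 19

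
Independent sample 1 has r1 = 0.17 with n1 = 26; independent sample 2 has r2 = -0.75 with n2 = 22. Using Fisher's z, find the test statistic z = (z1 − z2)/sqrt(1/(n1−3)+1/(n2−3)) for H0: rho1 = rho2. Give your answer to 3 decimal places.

3.692

z1 = atanh(0.17) = 0.171667,  z2 = atanh(-0.75) = -0.972955
SE = √(1/(n1−3) + 1/(n2−3)) = √(1/23 + 1/19) = √(0.0434783 + 0.0526316) = √0.0961099 = 0.310016
z = (z1 − z2)/SE = (0.171667 − (-0.972955)) / 0.310016 = 1.144622 / 0.310016 = 3.692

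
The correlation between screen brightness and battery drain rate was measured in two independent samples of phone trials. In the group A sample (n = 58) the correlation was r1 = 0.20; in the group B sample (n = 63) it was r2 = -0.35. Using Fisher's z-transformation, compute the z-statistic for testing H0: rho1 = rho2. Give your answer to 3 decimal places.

3.044

z1 = atanh(0.20) = 0.202733,  z2 = atanh(-0.35) = -0.365444
SE = √(1/(n1−3) + 1/(n2−3)) = √(1/55 + 1/60) = √(0.0181818 + 0.0166667) = √0.0348485 = 0.186678
z = (z1 − z2)/SE = (0.202733 − (-0.365444)) / 0.186678 = 0.568177 / 0.186678 = 3.044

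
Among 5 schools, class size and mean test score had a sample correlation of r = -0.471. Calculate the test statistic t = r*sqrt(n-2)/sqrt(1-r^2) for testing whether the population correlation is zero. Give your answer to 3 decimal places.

t = r·√(n−2) / √(1−r²) with r = -0.471, n = 5
  = -0.471·√3 / √(1 − 0.221841)
  = -0.471·1.732051 / 0.882133
  = -0.815796 / 0.882133 = -0.925

-0.925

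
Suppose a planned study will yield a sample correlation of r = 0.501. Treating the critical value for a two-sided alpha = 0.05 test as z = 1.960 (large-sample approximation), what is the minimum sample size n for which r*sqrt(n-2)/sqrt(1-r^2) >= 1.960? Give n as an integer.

14

r√(n−2)/√(1−r²) ≥ 1.960  ⇔  n−2 ≥ (1.960)²·(1−r²)/r²
(1−r²)/r² = (1−0.251001)/0.251001 = 2.9840
n ≥ 2 + 3.8416·2.9840 = 2 + 11.4633 = 13.4633
⌈13.4633⌉ = 14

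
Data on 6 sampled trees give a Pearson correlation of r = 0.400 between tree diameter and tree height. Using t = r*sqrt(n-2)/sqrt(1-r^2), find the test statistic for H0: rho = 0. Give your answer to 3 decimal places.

t = r·√(n−2) / √(1−r²) with r = 0.400, n = 6
  = 0.400·√4 / √(1 − 0.160000)
  = 0.400·2.000000 / 0.916515
  = 0.800000 / 0.916515 = 0.873

0.873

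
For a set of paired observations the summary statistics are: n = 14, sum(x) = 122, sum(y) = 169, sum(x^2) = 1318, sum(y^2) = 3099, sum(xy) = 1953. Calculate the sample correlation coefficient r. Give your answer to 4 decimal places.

0.9245

S_xy = nΣxy − ΣxΣy = 14·1953 − 122·169 = 27342 − 20618 = 6724
S_xx = nΣx² − (Σx)² = 14·1318 − 122² = 18452 − 14884 = 3568
S_yy = nΣy² − (Σy)² = 14·3099 − 169² = 43386 − 28561 = 14825
r = S_xy / √(S_xx·S_yy) = 6724 / √(3568·14825) = 6724 / √52895600 = 6724 / 7272.9361 = 0.9245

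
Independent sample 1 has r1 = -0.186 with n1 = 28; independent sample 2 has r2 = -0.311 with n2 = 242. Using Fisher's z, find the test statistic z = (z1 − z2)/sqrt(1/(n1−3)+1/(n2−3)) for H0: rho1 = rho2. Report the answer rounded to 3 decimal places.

Fisher z-transforms: z1 = atanh(-0.186) = -0.188191, z2 = atanh(-0.311) = -0.321652; difference d = 0.133461
Var(d) = 1/25 + 1/239 = 0.0400000 + 0.0041841 = 0.0441841
z = d/√Var(d) = 0.133461 / √0.0441841 = 0.133461 / 0.210200 = 0.635

0.635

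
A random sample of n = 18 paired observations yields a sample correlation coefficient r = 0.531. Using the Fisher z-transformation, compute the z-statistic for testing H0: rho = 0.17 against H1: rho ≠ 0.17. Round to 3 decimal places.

1.626

z_r = atanh(0.531) = 0.591537,  z_0 = atanh(0.17) = 0.171667
SE = 1/√(n−3) = 1/√15 = 0.258199
z = (z_r − z_0)/SE = (0.591537 − 0.171667) / 0.258199 = 0.419870 / 0.258199 = 1.626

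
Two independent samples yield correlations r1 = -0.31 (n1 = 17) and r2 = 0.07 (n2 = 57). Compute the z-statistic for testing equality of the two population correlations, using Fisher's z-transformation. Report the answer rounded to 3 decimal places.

Fisher z-transforms: z1 = atanh(-0.31) = -0.320545, z2 = atanh(0.07) = 0.070115; difference d = -0.390660
Var(d) = 1/14 + 1/54 = 0.0714286 + 0.0185185 = 0.0899471
z = d/√Var(d) = -0.390660 / √0.0899471 = -0.390660 / 0.299912 = -1.303

-1.303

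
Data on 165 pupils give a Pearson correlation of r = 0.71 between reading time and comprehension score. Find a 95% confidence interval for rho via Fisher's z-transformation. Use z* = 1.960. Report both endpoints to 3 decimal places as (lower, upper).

(0.625, 0.778)

z_r = atanh(0.71) = 0.887184;  SE = 1/√(n−3) = 1/√162 = 0.078567
z-limits: 0.887184 ± 1.960·0.078567 = 0.887184 ± 0.153991 = [0.733193, 1.041175]
ρ-limits: (tanh 0.733193, tanh 1.041175) = (0.625, 0.778)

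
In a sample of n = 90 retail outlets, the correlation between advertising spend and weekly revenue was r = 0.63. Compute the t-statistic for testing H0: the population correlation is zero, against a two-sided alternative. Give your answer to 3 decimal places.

7.610

1 − r² = 1 − 0.3969 = 0.6031;  √(1−r²) = 0.776595
√(n−2) = √88 = 9.380832
t = r·√(n−2)/√(1−r²) = 0.63 · 9.380832 / 0.776595 = 7.610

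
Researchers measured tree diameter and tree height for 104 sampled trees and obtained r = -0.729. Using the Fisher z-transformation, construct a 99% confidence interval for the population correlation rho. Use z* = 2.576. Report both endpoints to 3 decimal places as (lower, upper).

Fisher z: z_r = atanh(r) = ½·ln((1+(-0.729))/(1−(-0.729))) = -0.926590
SE(z) = 1/√(n−3) = 1/√101 = 0.099504
99% ⇒ z* = 2.576; margin = 2.576·0.099504 = 0.256322
CI on z-scale: (-1.182912, -0.670268)
Back-transform: tanh(-1.182912) = -0.828368, tanh(-0.670268) = -0.585156

(-0.828, -0.585)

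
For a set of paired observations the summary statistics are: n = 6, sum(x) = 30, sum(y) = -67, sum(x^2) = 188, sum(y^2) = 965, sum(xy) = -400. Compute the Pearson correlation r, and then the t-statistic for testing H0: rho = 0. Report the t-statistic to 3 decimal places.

S_xy = nΣxy − ΣxΣy = 6·(-400) − 30·(-67) = -2400 − (-2010) = -390
S_xx = nΣx² − (Σx)² = 6·188 − 30² = 1128 − 900 = 228
S_yy = nΣy² − (Σy)² = 6·965 − (-67)² = 5790 − 4489 = 1301
r = S_xy / √(S_xx·S_yy) = -390 / √(228·1301) = -390 / √296628 = -390 / 544.6357 = -0.7161
t = r·√(n−2)/√(1−r²) = -0.7161·√4 / √(1−0.512799) = -1.432200 / 0.697998 = -2.052

-2.052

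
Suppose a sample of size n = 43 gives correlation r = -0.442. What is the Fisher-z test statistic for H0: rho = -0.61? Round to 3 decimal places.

z_r = atanh(-0.442) = -0.474714,  z_0 = atanh(-0.61) = -0.708921
SE = 1/√(n−3) = 1/√40 = 0.158114
z = (z_r − z_0)/SE = (-0.474714 − (-0.708921)) / 0.158114 = 0.234207 / 0.158114 = 1.481

1.481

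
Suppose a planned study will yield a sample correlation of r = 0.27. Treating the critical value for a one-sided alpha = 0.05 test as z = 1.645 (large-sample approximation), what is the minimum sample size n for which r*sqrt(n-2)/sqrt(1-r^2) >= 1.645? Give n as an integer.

37

Need r·√(n−2)/√(1−r²) ≥ 1.645
√(n−2) ≥ 1.645·√(1−0.0729) / 0.27 = 1.645·0.962860 / 0.27 = 5.8663
n−2 ≥ 34.4135  ⇒  n ≥ 36.4135
Smallest integer n = 37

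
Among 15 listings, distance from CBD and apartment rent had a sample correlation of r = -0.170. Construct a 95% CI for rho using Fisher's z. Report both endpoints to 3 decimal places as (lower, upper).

Fisher z: z_r = atanh(r) = ½·ln((1+(-0.170))/(1−(-0.170))) = -0.171667
SE(z) = 1/√(n−3) = 1/√12 = 0.288675
95% ⇒ z* = 1.960; margin = 1.960·0.288675 = 0.565803
CI on z-scale: (-0.737470, 0.394136)
Back-transform: tanh(-0.737470) = -0.627614, tanh(0.394136) = 0.374920

(-0.628, 0.375)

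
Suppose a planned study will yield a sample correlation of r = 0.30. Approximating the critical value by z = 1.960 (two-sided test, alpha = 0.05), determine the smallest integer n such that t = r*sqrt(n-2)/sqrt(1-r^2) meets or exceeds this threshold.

41

r√(n−2)/√(1−r²) ≥ 1.960  ⇔  n−2 ≥ (1.960)²·(1−r²)/r²
(1−r²)/r² = (1−0.0900)/0.0900 = 10.1111
n ≥ 2 + 3.8416·10.1111 = 2 + 38.8428 = 40.8428
⌈40.8428⌉ = 41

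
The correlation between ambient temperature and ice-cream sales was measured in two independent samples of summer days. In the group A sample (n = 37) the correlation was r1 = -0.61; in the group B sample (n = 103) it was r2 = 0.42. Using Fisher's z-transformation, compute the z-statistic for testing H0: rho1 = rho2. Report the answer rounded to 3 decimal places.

-5.826

Fisher z-transforms: z1 = atanh(-0.61) = -0.708921, z2 = atanh(0.42) = 0.447692; difference d = -1.156613
Var(d) = 1/34 + 1/100 = 0.0294118 + 0.0100000 = 0.0394118
z = d/√Var(d) = -1.156613 / √0.0394118 = -1.156613 / 0.198524 = -5.826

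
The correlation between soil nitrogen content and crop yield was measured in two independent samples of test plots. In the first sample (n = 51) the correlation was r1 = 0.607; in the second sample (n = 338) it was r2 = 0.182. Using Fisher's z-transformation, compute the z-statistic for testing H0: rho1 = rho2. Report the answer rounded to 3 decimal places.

3.370

z1 = atanh(0.607) = 0.704157,  z2 = atanh(0.182) = 0.184050
SE = √(1/(n1−3) + 1/(n2−3)) = √(1/48 + 1/335) = √(0.0208333 + 0.0029851) = √0.0238184 = 0.154332
z = (z1 − z2)/SE = (0.704157 − 0.184050) / 0.154332 = 0.520107 / 0.154332 = 3.370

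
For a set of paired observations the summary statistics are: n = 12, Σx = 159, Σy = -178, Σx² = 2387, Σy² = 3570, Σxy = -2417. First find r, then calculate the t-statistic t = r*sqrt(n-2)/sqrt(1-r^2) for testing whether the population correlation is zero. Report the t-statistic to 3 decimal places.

-0.365

Numerator: nΣxy − (Σx)(Σy) = 12·(-2417) − (159)(-178) = -702
Denominator: √[(nΣx²−(Σx)²)(nΣy²−(Σy)²)]
  nΣx²−(Σx)² = 12·2387 − 25281 = 3363;  nΣy²−(Σy)² = 12·3570 − 31684 = 11156
  √(3363·11156) = √37517628 = 6125.1635
r = -702 / 6125.1635 = -0.1146
t = r·√(n−2)/√(1−r²) = -0.1146·√10 / √(1−0.013133) = -0.362397 / 0.993412 = -0.365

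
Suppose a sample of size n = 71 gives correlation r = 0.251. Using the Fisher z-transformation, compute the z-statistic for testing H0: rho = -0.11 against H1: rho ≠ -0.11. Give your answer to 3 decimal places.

z_r = atanh(0.251) = 0.256480,  z_0 = atanh(-0.11) = -0.110447
SE = 1/√(n−3) = 1/√68 = 0.121268
z = (z_r − z_0)/SE = (0.256480 − (-0.110447)) / 0.121268 = 0.366927 / 0.121268 = 3.026

3.026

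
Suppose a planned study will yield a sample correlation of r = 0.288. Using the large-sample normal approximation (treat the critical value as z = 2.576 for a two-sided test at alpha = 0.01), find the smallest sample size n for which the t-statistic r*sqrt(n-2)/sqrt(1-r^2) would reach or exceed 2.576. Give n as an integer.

Need r·√(n−2)/√(1−r²) ≥ 2.576
√(n−2) ≥ 2.576·√(1−0.082944) / 0.288 = 2.576·0.957630 / 0.288 = 8.5655
n−2 ≥ 73.3678  ⇒  n ≥ 75.3678
Smallest integer n = 76

76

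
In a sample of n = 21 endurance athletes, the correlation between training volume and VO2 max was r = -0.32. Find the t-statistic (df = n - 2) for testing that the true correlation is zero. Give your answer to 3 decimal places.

t = r·√(n−2) / √(1−r²) with r = -0.32, n = 21
  = -0.32·√19 / √(1 − 0.1024)
  = -0.32·4.358899 / 0.947418
  = -1.394848 / 0.947418 = -1.472

-1.472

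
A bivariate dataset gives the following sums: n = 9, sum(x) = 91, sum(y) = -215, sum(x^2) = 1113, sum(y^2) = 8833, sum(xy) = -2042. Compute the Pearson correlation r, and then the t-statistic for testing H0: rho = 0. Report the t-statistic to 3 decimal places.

0.418

S_xy = nΣxy − ΣxΣy = 9·(-2042) − 91·(-215) = -18378 − (-19565) = 1187
S_xx = nΣx² − (Σx)² = 9·1113 − 91² = 10017 − 8281 = 1736
S_yy = nΣy² − (Σy)² = 9·8833 − (-215)² = 79497 − 46225 = 33272
r = S_xy / √(S_xx·S_yy) = 1187 / √(1736·33272) = 1187 / √57760192 = 1187 / 7600.0126 = 0.1562
t = r·√(n−2)/√(1−r²) = 0.1562·√7 / √(1−0.024398) = 0.413266 / 0.987726 = 0.418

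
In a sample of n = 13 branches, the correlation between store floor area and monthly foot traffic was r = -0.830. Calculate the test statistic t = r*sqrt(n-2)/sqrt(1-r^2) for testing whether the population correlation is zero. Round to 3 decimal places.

-4.935

1 − r² = 1 − 0.688900 = 0.311100;  √(1−r²) = 0.557763
√(n−2) = √11 = 3.316625
t = r·√(n−2)/√(1−r²) = -0.830 · 3.316625 / 0.557763 = -4.935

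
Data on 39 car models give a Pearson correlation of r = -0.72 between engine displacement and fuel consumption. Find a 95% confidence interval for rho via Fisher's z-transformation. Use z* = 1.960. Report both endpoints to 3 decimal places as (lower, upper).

Fisher z: z_r = atanh(r) = ½·ln((1+(-0.72))/(1−(-0.72))) = -0.907645
SE(z) = 1/√(n−3) = 1/√36 = 0.166667
95% ⇒ z* = 1.960; margin = 1.960·0.166667 = 0.326667
CI on z-scale: (-1.234312, -0.580978)
Back-transform: tanh(-1.234312) = -0.843826, tanh(-0.580978) = -0.523376

(-0.844, -0.523)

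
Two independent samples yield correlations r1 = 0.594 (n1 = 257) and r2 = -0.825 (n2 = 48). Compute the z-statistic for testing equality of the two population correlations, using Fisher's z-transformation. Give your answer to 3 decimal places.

11.476

z1 = atanh(0.594) = 0.683824,  z2 = atanh(-0.825) = -1.172275
SE = √(1/(n1−3) + 1/(n2−3)) = √(1/254 + 1/45) = √(0.0039370 + 0.0222222) = √0.0261592 = 0.161738
z = (z1 − z2)/SE = (0.683824 − (-1.172275)) / 0.161738 = 1.856099 / 0.161738 = 11.476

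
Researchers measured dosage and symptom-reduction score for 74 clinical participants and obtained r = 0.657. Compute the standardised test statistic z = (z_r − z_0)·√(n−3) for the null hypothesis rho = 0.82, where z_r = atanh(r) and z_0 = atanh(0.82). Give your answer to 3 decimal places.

-3.112

Fisher z: atanh(0.657) = 0.787517, atanh(0.82) = 1.156817
z = (z_r − z_0)·√(n−3) = (0.787517 − 1.156817)·√71 = -0.369300 · 8.426150 = -3.112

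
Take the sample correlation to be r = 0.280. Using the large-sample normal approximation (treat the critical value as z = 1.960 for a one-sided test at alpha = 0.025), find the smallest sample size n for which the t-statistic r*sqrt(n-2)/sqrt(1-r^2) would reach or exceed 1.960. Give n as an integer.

48

r√(n−2)/√(1−r²) ≥ 1.960  ⇔  n−2 ≥ (1.960)²·(1−r²)/r²
(1−r²)/r² = (1−0.078400)/0.078400 = 11.7551
n ≥ 2 + 3.8416·11.7551 = 2 + 45.1584 = 47.1584
⌈47.1584⌉ = 48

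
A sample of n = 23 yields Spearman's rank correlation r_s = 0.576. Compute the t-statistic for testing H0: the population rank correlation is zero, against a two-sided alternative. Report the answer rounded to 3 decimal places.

3.229

t = r_s·√(n−2) / √(1−r_s²) with r_s = 0.576, n = 23
  = 0.576·√21 / √(1 − 0.331776)
  = 0.576·4.582576 / 0.817450
  = 2.639564 / 0.817450 = 3.229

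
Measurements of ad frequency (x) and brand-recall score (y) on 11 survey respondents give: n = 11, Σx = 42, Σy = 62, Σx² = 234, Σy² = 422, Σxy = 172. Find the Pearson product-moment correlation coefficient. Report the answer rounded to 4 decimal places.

Numerator: nΣxy − (Σx)(Σy) = 11·172 − (42)(62) = -712
Denominator: √[(nΣx²−(Σx)²)(nΣy²−(Σy)²)]
  nΣx²−(Σx)² = 11·234 − 1764 = 810;  nΣy²−(Σy)² = 11·422 − 3844 = 798
  √(810·798) = √646380 = 803.9776
r = -712 / 803.9776 = -0.8856

-0.8856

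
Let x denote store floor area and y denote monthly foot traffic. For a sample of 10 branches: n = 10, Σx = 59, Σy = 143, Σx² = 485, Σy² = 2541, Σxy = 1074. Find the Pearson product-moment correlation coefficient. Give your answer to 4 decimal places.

0.8837

S_xy = nΣxy − ΣxΣy = 10·1074 − 59·143 = 10740 − 8437 = 2303
S_xx = nΣx² − (Σx)² = 10·485 − 59² = 4850 − 3481 = 1369
S_yy = nΣy² − (Σy)² = 10·2541 − 143² = 25410 − 20449 = 4961
r = S_xy / √(S_xx·S_yy) = 2303 / √(1369·4961) = 2303 / √6791609 = 2303 / 2606.0716 = 0.8837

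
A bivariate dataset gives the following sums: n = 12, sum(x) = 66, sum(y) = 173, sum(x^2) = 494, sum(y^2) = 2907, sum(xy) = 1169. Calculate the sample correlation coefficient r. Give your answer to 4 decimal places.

0.9352

S_xy = nΣxy − ΣxΣy = 12·1169 − 66·173 = 14028 − 11418 = 2610
S_xx = nΣx² − (Σx)² = 12·494 − 66² = 5928 − 4356 = 1572
S_yy = nΣy² − (Σy)² = 12·2907 − 173² = 34884 − 29929 = 4955
r = S_xy / √(S_xx·S_yy) = 2610 / √(1572·4955) = 2610 / √7789260 = 2610 / 2790.9246 = 0.9352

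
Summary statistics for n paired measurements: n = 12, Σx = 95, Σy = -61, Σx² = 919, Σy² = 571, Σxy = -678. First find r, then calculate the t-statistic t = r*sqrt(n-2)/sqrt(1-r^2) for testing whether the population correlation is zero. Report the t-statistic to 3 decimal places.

-8.323

S_xy = nΣxy − ΣxΣy = 12·(-678) − 95·(-61) = -8136 − (-5795) = -2341
S_xx = nΣx² − (Σx)² = 12·919 − 95² = 11028 − 9025 = 2003
S_yy = nΣy² − (Σy)² = 12·571 − (-61)² = 6852 − 3721 = 3131
r = S_xy / √(S_xx·S_yy) = -2341 / √(2003·3131) = -2341 / √6271393 = -2341 / 2504.2749 = -0.9348
t = r·√(n−2)/√(1−r²) = -0.9348·√10 / √(1−0.873851) = -2.956097 / 0.355175 = -8.323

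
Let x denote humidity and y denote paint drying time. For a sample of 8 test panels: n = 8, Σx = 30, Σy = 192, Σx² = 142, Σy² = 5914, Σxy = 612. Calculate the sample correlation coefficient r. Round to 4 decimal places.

-0.5502

Numerator: nΣxy − (Σx)(Σy) = 8·612 − (30)(192) = -864
Denominator: √[(nΣx²−(Σx)²)(nΣy²−(Σy)²)]
  nΣx²−(Σx)² = 8·142 − 900 = 236;  nΣy²−(Σy)² = 8·5914 − 36864 = 10448
  √(236·10448) = √2465728 = 1570.2637
r = -864 / 1570.2637 = -0.5502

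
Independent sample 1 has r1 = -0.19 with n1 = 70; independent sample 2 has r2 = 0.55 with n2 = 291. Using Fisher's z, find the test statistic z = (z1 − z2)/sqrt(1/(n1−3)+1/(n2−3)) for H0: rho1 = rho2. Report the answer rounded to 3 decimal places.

Fisher z-transforms: z1 = atanh(-0.19) = -0.192337, z2 = atanh(0.55) = 0.618381; difference d = -0.810718
Var(d) = 1/67 + 1/288 = 0.0149254 + 0.0034722 = 0.0183976
z = d/√Var(d) = -0.810718 / √0.0183976 = -0.810718 / 0.135638 = -5.977

-5.977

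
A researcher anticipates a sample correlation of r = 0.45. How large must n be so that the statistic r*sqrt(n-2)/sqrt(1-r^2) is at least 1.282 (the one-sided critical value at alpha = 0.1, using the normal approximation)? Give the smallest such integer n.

r√(n−2)/√(1−r²) ≥ 1.282  ⇔  n−2 ≥ (1.282)²·(1−r²)/r²
(1−r²)/r² = (1−0.2025)/0.2025 = 3.9383
n ≥ 2 + 1.643524·3.9383 = 2 + 6.4727 = 8.4727
⌈8.4727⌉ = 9

9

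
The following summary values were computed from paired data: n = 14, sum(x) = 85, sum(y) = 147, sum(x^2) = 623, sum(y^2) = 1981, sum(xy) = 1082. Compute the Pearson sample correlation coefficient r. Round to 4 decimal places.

0.8761

Numerator: nΣxy − (Σx)(Σy) = 14·1082 − (85)(147) = 2653
Denominator: √[(nΣx²−(Σx)²)(nΣy²−(Σy)²)]
  nΣx²−(Σx)² = 14·623 − 7225 = 1497;  nΣy²−(Σy)² = 14·1981 − 21609 = 6125
  √(1497·6125) = √9169125 = 3028.0563
r = 2653 / 3028.0563 = 0.8761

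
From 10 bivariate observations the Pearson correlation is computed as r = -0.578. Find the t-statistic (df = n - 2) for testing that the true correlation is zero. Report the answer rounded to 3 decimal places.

1 − r² = 1 − 0.334084 = 0.665916;  √(1−r²) = 0.816037
√(n−2) = √8 = 2.828427
t = r·√(n−2)/√(1−r²) = -0.578 · 2.828427 / 0.816037 = -2.003

-2.003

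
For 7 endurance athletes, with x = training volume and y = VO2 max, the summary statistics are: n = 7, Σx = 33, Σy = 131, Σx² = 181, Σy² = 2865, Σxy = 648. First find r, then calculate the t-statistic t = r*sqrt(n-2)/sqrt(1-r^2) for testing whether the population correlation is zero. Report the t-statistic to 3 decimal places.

0.695

Numerator: nΣxy − (Σx)(Σy) = 7·648 − (33)(131) = 213
Denominator: √[(nΣx²−(Σx)²)(nΣy²−(Σy)²)]
  nΣx²−(Σx)² = 7·181 − 1089 = 178;  nΣy²−(Σy)² = 7·2865 − 17161 = 2894
  √(178·2894) = √515132 = 717.7270
r = 213 / 717.7270 = 0.2968
t = r·√(n−2)/√(1−r²) = 0.2968·√5 / √(1−0.088090) = 0.663665 / 0.954940 = 0.695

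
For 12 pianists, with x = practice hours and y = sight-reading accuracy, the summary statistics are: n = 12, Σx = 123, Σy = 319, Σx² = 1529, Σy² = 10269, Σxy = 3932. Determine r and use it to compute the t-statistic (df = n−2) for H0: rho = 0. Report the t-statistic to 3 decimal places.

10.305

Numerator: nΣxy − (Σx)(Σy) = 12·3932 − (123)(319) = 7947
Denominator: √[(nΣx²−(Σx)²)(nΣy²−(Σy)²)]
  nΣx²−(Σx)² = 12·1529 − 15129 = 3219;  nΣy²−(Σy)² = 12·10269 − 101761 = 21467
  √(3219·21467) = √69102273 = 8312.7777
r = 7947 / 8312.7777 = 0.9560
t = r·√(n−2)/√(1−r²) = 0.9560·√10 / √(1−0.913936) = 3.023137 / 0.293367 = 10.305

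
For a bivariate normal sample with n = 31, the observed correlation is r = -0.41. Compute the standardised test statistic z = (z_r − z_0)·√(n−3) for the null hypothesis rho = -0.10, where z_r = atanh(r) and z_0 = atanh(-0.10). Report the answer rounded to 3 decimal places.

-1.774

z_r = atanh(-0.41) = -0.435611,  z_0 = atanh(-0.10) = -0.100335
SE = 1/√(n−3) = 1/√28 = 0.188982
z = (z_r − z_0)/SE = (-0.435611 − (-0.100335)) / 0.188982 = -0.335276 / 0.188982 = -1.774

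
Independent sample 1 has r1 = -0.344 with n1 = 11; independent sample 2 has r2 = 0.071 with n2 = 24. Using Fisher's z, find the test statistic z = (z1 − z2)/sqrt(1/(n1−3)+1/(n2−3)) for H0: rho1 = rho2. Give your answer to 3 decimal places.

z1 = atanh(-0.344) = -0.358622,  z2 = atanh(0.071) = 0.071120
SE = √(1/(n1−3) + 1/(n2−3)) = √(1/8 + 1/21) = √(0.1250000 + 0.0476190) = √0.1726190 = 0.415474
z = (z1 − z2)/SE = (-0.358622 − 0.071120) / 0.415474 = -0.429742 / 0.415474 = -1.034

-1.034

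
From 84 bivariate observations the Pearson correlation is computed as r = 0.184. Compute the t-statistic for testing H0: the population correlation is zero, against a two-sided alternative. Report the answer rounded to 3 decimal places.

1.695

1 − r² = 1 − 0.033856 = 0.966144;  √(1−r²) = 0.982926
√(n−2) = √82 = 9.055385
t = r·√(n−2)/√(1−r²) = 0.184 · 9.055385 / 0.982926 = 1.695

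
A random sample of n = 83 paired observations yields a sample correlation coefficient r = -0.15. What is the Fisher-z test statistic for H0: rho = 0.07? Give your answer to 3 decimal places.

Fisher z: atanh(-0.15) = -0.151140, atanh(0.07) = 0.070115
z = (z_r − z_0)·√(n−3) = (-0.151140 − 0.070115)·√80 = -0.221255 · 8.944272 = -1.979

-1.979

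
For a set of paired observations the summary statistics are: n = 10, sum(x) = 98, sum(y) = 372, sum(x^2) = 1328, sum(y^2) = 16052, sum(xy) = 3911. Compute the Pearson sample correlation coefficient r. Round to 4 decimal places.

0.2942

Numerator: nΣxy − (Σx)(Σy) = 10·3911 − (98)(372) = 2654
Denominator: √[(nΣx²−(Σx)²)(nΣy²−(Σy)²)]
  nΣx²−(Σx)² = 10·1328 − 9604 = 3676;  nΣy²−(Σy)² = 10·16052 − 138384 = 22136
  √(3676·22136) = √81371936 = 9020.6394
r = 2654 / 9020.6394 = 0.2942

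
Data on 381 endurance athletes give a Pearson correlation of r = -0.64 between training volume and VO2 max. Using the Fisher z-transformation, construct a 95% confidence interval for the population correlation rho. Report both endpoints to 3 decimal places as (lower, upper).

(-0.696, -0.577)

z_r = atanh(-0.64) = -0.758174;  SE = 1/√(n−3) = 1/√378 = 0.051434
z-limits: -0.758174 ± 1.960·0.051434 = -0.758174 ± 0.100811 = [-0.858985, -0.657363]
ρ-limits: (tanh -0.858985, tanh -0.657363) = (-0.696, -0.577)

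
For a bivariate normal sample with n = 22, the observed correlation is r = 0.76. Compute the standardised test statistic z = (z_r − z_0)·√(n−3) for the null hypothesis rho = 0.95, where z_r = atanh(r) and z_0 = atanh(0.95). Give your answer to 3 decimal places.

Fisher z: atanh(0.76) = 0.996215, atanh(0.95) = 1.831781
z = (z_r − z_0)·√(n−3) = (0.996215 − 1.831781)·√19 = -0.835566 · 4.358899 = -3.642

-3.642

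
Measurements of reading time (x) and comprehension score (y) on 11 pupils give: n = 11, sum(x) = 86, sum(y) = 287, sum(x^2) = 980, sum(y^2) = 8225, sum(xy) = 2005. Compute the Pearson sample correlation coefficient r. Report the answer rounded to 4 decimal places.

-0.5016

Numerator: nΣxy − (Σx)(Σy) = 11·2005 − (86)(287) = -2627
Denominator: √[(nΣx²−(Σx)²)(nΣy²−(Σy)²)]
  nΣx²−(Σx)² = 11·980 − 7396 = 3384;  nΣy²−(Σy)² = 11·8225 − 82369 = 8106
  √(3384·8106) = √27430704 = 5237.4330
r = -2627 / 5237.4330 = -0.5016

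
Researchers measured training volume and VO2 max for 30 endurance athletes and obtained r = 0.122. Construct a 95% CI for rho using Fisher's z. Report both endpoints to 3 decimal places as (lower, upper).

(-0.249, 0.462)

z_r = atanh(0.122) = 0.122611;  SE = 1/√(n−3) = 1/√27 = 0.192450
z-limits: 0.122611 ± 1.960·0.192450 = 0.122611 ± 0.377202 = [-0.254591, 0.499813]
ρ-limits: (tanh -0.254591, tanh 0.499813) = (-0.249, 0.462)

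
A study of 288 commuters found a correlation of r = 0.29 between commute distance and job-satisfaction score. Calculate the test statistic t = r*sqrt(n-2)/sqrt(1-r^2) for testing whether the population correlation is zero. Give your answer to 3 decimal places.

5.125

1 − r² = 1 − 0.0841 = 0.9159;  √(1−r²) = 0.957027
√(n−2) = √286 = 16.911535
t = r·√(n−2)/√(1−r²) = 0.29 · 16.911535 / 0.957027 = 5.125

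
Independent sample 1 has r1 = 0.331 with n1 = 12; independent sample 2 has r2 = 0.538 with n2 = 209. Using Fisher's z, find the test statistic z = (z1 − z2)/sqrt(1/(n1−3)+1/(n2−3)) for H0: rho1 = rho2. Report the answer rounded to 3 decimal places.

z1 = atanh(0.331) = 0.343951,  z2 = atanh(0.538) = 0.601337
SE = √(1/(n1−3) + 1/(n2−3)) = √(1/9 + 1/206) = √(0.1111111 + 0.0048544) = √0.1159655 = 0.340537
z = (z1 − z2)/SE = (0.343951 − 0.601337) / 0.340537 = -0.257386 / 0.340537 = -0.756

-0.756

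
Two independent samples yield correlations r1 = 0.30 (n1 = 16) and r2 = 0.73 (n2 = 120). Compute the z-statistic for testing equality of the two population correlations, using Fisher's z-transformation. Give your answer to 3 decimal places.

-2.118

z1 = atanh(0.30) = 0.309520,  z2 = atanh(0.73) = 0.928727
SE = √(1/(n1−3) + 1/(n2−3)) = √(1/13 + 1/117) = √(0.0769231 + 0.0085470) = √0.0854701 = 0.292353
z = (z1 − z2)/SE = (0.309520 − 0.928727) / 0.292353 = -0.619207 / 0.292353 = -2.118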